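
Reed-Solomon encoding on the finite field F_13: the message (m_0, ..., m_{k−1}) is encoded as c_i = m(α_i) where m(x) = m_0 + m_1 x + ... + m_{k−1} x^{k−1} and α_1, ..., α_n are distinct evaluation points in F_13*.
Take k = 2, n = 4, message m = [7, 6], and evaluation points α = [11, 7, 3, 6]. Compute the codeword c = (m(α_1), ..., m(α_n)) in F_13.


c = [8, 10, 12, 4]

Message polynomial: m(x) = 7 + 6·x (mod 13).
For each evaluation point α_i, compute m(α_i) mod 13:
  α_1 = 11: Horner steps 6 → 8, so m(11) = 8.
  α_2 = 7: Horner steps 6 → 10, so m(7) = 10.
  α_3 = 3: Horner steps 6 → 12, so m(3) = 12.
  α_4 = 6: Horner steps 6 → 4, so m(6) = 4.
Codeword c = [8, 10, 12, 4] ∈ F_13^4.


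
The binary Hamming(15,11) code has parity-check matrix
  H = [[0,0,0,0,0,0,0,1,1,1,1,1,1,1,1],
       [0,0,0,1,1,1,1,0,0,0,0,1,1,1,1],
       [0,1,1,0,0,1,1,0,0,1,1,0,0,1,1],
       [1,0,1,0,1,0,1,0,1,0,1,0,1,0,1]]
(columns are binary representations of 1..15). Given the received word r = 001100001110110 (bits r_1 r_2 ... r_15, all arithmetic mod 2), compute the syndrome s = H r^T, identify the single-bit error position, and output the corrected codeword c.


s = (1, 1, 0, 0)^T, error position = 12, corrected codeword c = 001100001111110

Compute s = H r^T mod 2 one row at a time:
  s_1 = 0 + 1 + 1 + 1 + 0 + 1 + 1 + 0 = 5 ≡ 1 (mod 2).
  s_2 = 1 + 0 + 0 + 0 + 0 + 1 + 1 + 0 = 3 ≡ 1 (mod 2).
  s_3 = 0 + 1 + 0 + 0 + 1 + 1 + 1 + 0 = 4 ≡ 0 (mod 2).
  s_4 = 0 + 1 + 0 + 0 + 1 + 1 + 1 + 0 = 4 ≡ 0 (mod 2).
s = (1, 1, 0, 0)^T — this equals column 12 of H (binary 1100), so error is at position 12.
Correct: flip bit 12 of r = 001100001110110 to get c = 001100001111110.


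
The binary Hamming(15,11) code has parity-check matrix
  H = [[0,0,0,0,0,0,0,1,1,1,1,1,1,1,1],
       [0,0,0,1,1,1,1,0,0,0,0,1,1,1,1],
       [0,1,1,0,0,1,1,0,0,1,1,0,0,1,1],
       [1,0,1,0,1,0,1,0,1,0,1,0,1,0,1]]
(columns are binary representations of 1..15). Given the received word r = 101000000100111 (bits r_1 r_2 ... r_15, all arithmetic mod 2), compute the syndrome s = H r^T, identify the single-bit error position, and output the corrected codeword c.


s = (0, 1, 0, 0)^T, error position = 4, corrected codeword c = 101100000100111

Compute s = H r^T mod 2 one row at a time:
  s_1 = 0 + 0 + 1 + 0 + 0 + 1 + 1 + 1 = 4 ≡ 0 (mod 2).
  s_2 = 0 + 0 + 0 + 0 + 0 + 1 + 1 + 1 = 3 ≡ 1 (mod 2).
  s_3 = 0 + 1 + 0 + 0 + 1 + 0 + 1 + 1 = 4 ≡ 0 (mod 2).
  s_4 = 1 + 1 + 0 + 0 + 0 + 0 + 1 + 1 = 4 ≡ 0 (mod 2).
s = (0, 1, 0, 0)^T — this equals column 4 of H (binary 0100), so error is at position 4.
Correct: flip bit 4 of r = 101000000100111 to get c = 101100000100111.


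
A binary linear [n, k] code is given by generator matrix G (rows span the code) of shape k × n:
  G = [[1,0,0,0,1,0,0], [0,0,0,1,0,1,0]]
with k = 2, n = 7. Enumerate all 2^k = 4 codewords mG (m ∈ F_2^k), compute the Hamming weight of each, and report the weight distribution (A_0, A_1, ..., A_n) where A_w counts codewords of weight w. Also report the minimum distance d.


Weight distribution: A_0 = 1, A_2 = 2, A_4 = 1. Minimum distance d = 2.

Enumerate all 2^2 = 4 messages m ∈ F_2^2.
For each, compute codeword c = mG in F_2^7, then tally its weight.
  m = 00 → c = 0000000, weight = 0.
  m = 10 → c = 1000100, weight = 2.
  m = 01 → c = 0001010, weight = 2.
  m = 11 → c = 1001110, weight = 4.
Tally weights:
  weight 0: 1 codewords.
  weight 2: 2 codewords.
  weight 4: 1 codewords.
Minimum distance d = smallest w > 0 with A_w > 0 = 2.
Sanity: Σ A_w = 4 = 2^2 = 4 ✓.


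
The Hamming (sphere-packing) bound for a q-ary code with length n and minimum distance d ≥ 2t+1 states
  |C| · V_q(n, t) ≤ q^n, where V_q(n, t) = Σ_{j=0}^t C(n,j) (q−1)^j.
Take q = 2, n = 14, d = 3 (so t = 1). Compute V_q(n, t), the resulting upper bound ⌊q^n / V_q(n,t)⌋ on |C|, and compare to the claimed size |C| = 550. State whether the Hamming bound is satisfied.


V_q(n, t) = 15, q^n = 16384, Hamming bound = 1092, |C| = 550 ≤ bound (satisfied).

Step 1: Compute V_q(n, t) = Σ_{j=0}^1 C(n, j) (q−1)^j.
  j = 0: C(14,0)·(1)^0 = 1·1 = 1.
  j = 1: C(14,1)·(1)^1 = 14·1 = 14.
  V_q(n, t) = 1 + 14 = 15.
Step 2: q^n = 2^14 = 16384.
Step 3: Hamming bound ⌊q^n / V_q(n,t)⌋ = ⌊16384/15⌋ = 1092.
Step 4: Compare |C| = 550 to 1092: satisfied.
The claimed |C| lies below the Hamming bound.


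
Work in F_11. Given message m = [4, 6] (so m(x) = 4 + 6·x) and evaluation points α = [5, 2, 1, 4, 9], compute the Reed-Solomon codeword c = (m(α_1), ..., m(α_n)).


c = [1, 5, 10, 6, 3]

Message polynomial: m(x) = 4 + 6·x (mod 11).
For each evaluation point α_i, compute m(α_i) mod 11:
  α_1 = 5: Horner steps 6 → 1, so m(5) = 1.
  α_2 = 2: Horner steps 6 → 5, so m(2) = 5.
  α_3 = 1: Horner steps 6 → 10, so m(1) = 10.
  α_4 = 4: Horner steps 6 → 6, so m(4) = 6.
  α_5 = 9: Horner steps 6 → 3, so m(9) = 3.
Codeword c = [1, 5, 10, 6, 3] ∈ F_11^5.


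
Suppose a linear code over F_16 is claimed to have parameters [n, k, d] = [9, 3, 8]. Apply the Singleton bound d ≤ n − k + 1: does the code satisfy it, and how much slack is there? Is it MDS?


Singleton RHS = n − k + 1 = 7, slack = -1, bound violated (no such code; not MDS).

Singleton bound: d ≤ n − k + 1.
Here n = 9, k = 3, so n − k + 1 = 7.
Given d = 8, check d ≤ 7: NO.
Slack = (n − k + 1) − d = -1.
The slack is negative: d = 8 exceeds n − k + 1 = 7 by 1, so the Singleton bound is violated and no linear [9, 3, 8]_16 code can exist. In particular it is not MDS (MDS requires d = n − k + 1 exactly).
Description: the claimed parameters are [9, 3, 8]_16; such a code would be impossible (violates the Singleton bound).


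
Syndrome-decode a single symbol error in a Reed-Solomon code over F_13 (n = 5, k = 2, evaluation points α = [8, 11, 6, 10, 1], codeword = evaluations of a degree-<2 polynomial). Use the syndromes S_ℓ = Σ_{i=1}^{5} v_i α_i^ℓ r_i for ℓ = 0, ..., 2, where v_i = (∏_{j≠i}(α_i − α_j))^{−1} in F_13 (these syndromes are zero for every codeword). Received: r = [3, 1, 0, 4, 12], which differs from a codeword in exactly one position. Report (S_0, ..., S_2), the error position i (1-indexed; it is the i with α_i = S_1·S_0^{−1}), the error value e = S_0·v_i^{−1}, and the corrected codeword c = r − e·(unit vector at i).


S = (4, 1, 10), error at position 4, error magnitude e = 11, c = [3, 1, 0, 6, 12].

Step 1: column multipliers v_i = (∏_{j≠i}(α_i − α_j))^{−1} mod 13.
  i = 1 (α = 8): (8−11)(8−6)(8−10)(8−1) = (−3)·2·(−2)·7 = 84 ≡ 6, so v_1 = 6^{−1} = 11 (mod 13).
  i = 2 (α = 11): (11−8)(11−6)(11−10)(11−1) = 3·5·1·10 = 150 ≡ 7, so v_2 = 7^{−1} = 2 (mod 13).
  i = 3 (α = 6): (6−8)(6−11)(6−10)(6−1) = (−2)·(−5)·(−4)·5 = −200 ≡ 8, so v_3 = 8^{−1} = 5 (mod 13).
  i = 4 (α = 10): (10−8)(10−11)(10−6)(10−1) = 2·(−1)·4·9 = −72 ≡ 6, so v_4 = 6^{−1} = 11 (mod 13).
  i = 5 (α = 1): (1−8)(1−11)(1−6)(1−10) = (−7)·(−10)·(−5)·(−9) = 3150 ≡ 4, so v_5 = 4^{−1} = 10 (mod 13).
  v = [11, 2, 5, 11, 10].
Step 2: syndromes of r = [3, 1, 0, 4, 12] (all sums mod 13).
  S_0 = Σ v_i r_i = 11·3 + 2·1 + 5·0 + 11·4 + 10·12 = 199 ≡ 4.
  S_1 = Σ v_i α_i r_i = 11·8·3 + 2·11·1 + 5·6·0 + 11·10·4 + 10·1·12 = 846 ≡ 1.
  α_i^2 mod 13 = [12, 4, 10, 9, 1].
  S_2 = Σ v_i α_i^2 r_i = 11·12·3 + 2·4·1 + 5·10·0 + 11·9·4 + 10·1·12 = 920 ≡ 10.
  S = (4, 1, 10) ≠ 0, so r is not a codeword (an error is present).
Step 3: locate the error. For a single error e at position i, S_ℓ = v_i·e·α_i^ℓ, so α_err = S_1/S_0.
  S_0^{−1} = 4^{−1} = 10 (mod 13), so α_err = 1·10 = 10 ≡ 10 = α_4. Error position i = 4.
  Consistency check: S_2/S_1 = 10·1 = 10 ≡ 10 = α_err ✓ (single-error assumption holds).
Step 4: error magnitude e = S_0/v_4 = S_0·∏_{j≠4}(α_4 − α_j) = 4·6 = 24 ≡ 11 (mod 13).
Step 5: correct position 4: c_4 = r_4 − e = 4 − 11 ≡ 6 (mod 13). Hence c = [3, 1, 0, 6, 12].
  Check: interpolating c through the α_i gives m(x) = 4 + 8·x (degree < 2) with m(α_i) = c_i for every i, so c is indeed a codeword.


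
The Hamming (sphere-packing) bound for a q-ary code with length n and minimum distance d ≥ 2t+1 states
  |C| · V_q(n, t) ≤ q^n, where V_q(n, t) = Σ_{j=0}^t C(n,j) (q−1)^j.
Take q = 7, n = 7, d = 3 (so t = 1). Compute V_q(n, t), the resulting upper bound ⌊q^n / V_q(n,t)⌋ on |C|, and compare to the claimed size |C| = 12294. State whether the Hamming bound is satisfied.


V_q(n, t) = 43, q^n = 823543, Hamming bound = 19152, |C| = 12294 ≤ bound (satisfied).

Step 1: Compute V_q(n, t) = Σ_{j=0}^1 C(n, j) (q−1)^j.
  j = 0: C(7,0)·(6)^0 = 1·1 = 1.
  j = 1: C(7,1)·(6)^1 = 7·6 = 42.
  V_q(n, t) = 1 + 42 = 43.
Step 2: q^n = 7^7 = 823543.
Step 3: Hamming bound ⌊q^n / V_q(n,t)⌋ = ⌊823543/43⌋ = 19152.
Step 4: Compare |C| = 12294 to 19152: satisfied.
The claimed |C| lies below the Hamming bound.


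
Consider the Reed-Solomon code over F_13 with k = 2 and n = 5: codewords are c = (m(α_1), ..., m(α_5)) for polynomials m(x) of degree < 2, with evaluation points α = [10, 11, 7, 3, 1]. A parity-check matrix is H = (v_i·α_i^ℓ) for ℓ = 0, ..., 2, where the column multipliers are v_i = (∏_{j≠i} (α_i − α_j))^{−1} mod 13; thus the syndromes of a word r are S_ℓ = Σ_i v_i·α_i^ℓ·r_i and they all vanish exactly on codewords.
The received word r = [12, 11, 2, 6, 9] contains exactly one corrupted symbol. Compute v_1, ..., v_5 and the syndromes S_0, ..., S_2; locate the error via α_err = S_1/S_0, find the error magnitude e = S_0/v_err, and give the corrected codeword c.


S = (1, 1, 1), error at position 5, error magnitude e = 1, c = [12, 11, 2, 6, 8].

Step 1: column multipliers v_i = (∏_{j≠i}(α_i − α_j))^{−1} mod 13.
  i = 1 (α = 10): (10−11)(10−7)(10−3)(10−1) = (−1)·3·7·9 = −189 ≡ 6, so v_1 = 6^{−1} = 11 (mod 13).
  i = 2 (α = 11): (11−10)(11−7)(11−3)(11−1) = 1·4·8·10 = 320 ≡ 8, so v_2 = 8^{−1} = 5 (mod 13).
  i = 3 (α = 7): (7−10)(7−11)(7−3)(7−1) = (−3)·(−4)·4·6 = 288 ≡ 2, so v_3 = 2^{−1} = 7 (mod 13).
  i = 4 (α = 3): (3−10)(3−11)(3−7)(3−1) = (−7)·(−8)·(−4)·2 = −448 ≡ 7, so v_4 = 7^{−1} = 2 (mod 13).
  i = 5 (α = 1): (1−10)(1−11)(1−7)(1−3) = (−9)·(−10)·(−6)·(−2) = 1080 ≡ 1, so v_5 = 1^{−1} = 1 (mod 13).
  v = [11, 5, 7, 2, 1].
Step 2: syndromes of r = [12, 11, 2, 6, 9] (all sums mod 13).
  S_0 = Σ v_i r_i = 11·12 + 5·11 + 7·2 + 2·6 + 1·9 = 222 ≡ 1.
  S_1 = Σ v_i α_i r_i = 11·10·12 + 5·11·11 + 7·7·2 + 2·3·6 + 1·1·9 = 2068 ≡ 1.
  α_i^2 mod 13 = [9, 4, 10, 9, 1].
  S_2 = Σ v_i α_i^2 r_i = 11·9·12 + 5·4·11 + 7·10·2 + 2·9·6 + 1·1·9 = 1665 ≡ 1.
  S = (1, 1, 1) ≠ 0, so r is not a codeword (an error is present).
Step 3: locate the error. For a single error e at position i, S_ℓ = v_i·e·α_i^ℓ, so α_err = S_1/S_0.
  S_0^{−1} = 1^{−1} = 1 (mod 13), so α_err = 1·1 = 1 ≡ 1 = α_5. Error position i = 5.
  Consistency check: S_2/S_1 = 1·1 = 1 ≡ 1 = α_err ✓ (single-error assumption holds).
Step 4: error magnitude e = S_0/v_5 = S_0·∏_{j≠5}(α_5 − α_j) = 1·1 = 1 ≡ 1 (mod 13).
Step 5: correct position 5: c_5 = r_5 − e = 9 − 1 ≡ 8 (mod 13). Hence c = [12, 11, 2, 6, 8].
  Check: interpolating c through the α_i gives m(x) = 9 + 12·x (degree < 2) with m(α_i) = c_i for every i, so c is indeed a codeword.


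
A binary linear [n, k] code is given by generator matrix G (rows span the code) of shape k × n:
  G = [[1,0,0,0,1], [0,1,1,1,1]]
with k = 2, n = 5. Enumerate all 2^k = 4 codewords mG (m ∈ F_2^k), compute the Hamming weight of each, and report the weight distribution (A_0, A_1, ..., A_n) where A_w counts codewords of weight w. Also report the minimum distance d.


Weight distribution: A_0 = 1, A_2 = 1, A_4 = 2. Minimum distance d = 2.

Enumerate all 2^2 = 4 messages m ∈ F_2^2.
For each, compute codeword c = mG in F_2^5, then tally its weight.
  m = 00 → c = 00000, weight = 0.
  m = 10 → c = 10001, weight = 2.
  m = 01 → c = 01111, weight = 4.
  m = 11 → c = 11110, weight = 4.
Tally weights:
  weight 0: 1 codewords.
  weight 2: 1 codewords.
  weight 4: 2 codewords.
Minimum distance d = smallest w > 0 with A_w > 0 = 2.
Sanity: Σ A_w = 4 = 2^2 = 4 ✓.


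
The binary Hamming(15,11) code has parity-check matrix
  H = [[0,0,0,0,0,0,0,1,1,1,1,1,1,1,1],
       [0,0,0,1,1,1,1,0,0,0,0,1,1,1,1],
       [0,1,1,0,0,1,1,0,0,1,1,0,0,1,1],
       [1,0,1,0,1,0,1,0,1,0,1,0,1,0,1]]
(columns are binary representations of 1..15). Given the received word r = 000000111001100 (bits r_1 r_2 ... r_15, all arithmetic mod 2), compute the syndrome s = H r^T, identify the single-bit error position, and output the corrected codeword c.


s = (0, 1, 1, 1)^T, error position = 7, corrected codeword c = 000000011001100

Compute s = H r^T mod 2 one row at a time:
  s_1 = 1 + 1 + 0 + 0 + 1 + 1 + 0 + 0 = 4 ≡ 0 (mod 2).
  s_2 = 0 + 0 + 0 + 1 + 1 + 1 + 0 + 0 = 3 ≡ 1 (mod 2).
  s_3 = 0 + 0 + 0 + 1 + 0 + 0 + 0 + 0 = 1 ≡ 1 (mod 2).
  s_4 = 0 + 0 + 0 + 1 + 1 + 0 + 1 + 0 = 3 ≡ 1 (mod 2).
s = (0, 1, 1, 1)^T — this equals column 7 of H (binary 0111), so error is at position 7.
Correct: flip bit 7 of r = 000000111001100 to get c = 000000011001100.


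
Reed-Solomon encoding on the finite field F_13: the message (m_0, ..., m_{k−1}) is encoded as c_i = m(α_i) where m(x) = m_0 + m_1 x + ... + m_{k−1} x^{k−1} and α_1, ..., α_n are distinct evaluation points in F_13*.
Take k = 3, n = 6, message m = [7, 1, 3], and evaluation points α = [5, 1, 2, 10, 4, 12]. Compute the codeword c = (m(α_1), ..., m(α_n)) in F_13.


c = [9, 11, 8, 5, 7, 9]

Message polynomial: m(x) = 7 + 1·x + 3·x^2 (mod 13).
For each evaluation point α_i, compute m(α_i) mod 13:
  α_1 = 5: Horner steps 3 → 3 → 9, so m(5) = 9.
  α_2 = 1: Horner steps 3 → 4 → 11, so m(1) = 11.
  α_3 = 2: Horner steps 3 → 7 → 8, so m(2) = 8.
  α_4 = 10: Horner steps 3 → 5 → 5, so m(10) = 5.
  α_5 = 4: Horner steps 3 → 0 → 7, so m(4) = 7.
  α_6 = 12: Horner steps 3 → 11 → 9, so m(12) = 9.
Codeword c = [9, 11, 8, 5, 7, 9] ∈ F_13^6.


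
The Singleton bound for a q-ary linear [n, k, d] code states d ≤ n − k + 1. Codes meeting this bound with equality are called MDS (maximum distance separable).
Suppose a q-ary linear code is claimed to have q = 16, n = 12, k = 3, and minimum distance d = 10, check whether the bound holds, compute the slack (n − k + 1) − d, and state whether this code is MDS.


Singleton RHS = n − k + 1 = 10, slack = 0, bound satisfied, MDS.

Singleton bound: d ≤ n − k + 1.
Here n = 12, k = 3, so n − k + 1 = 10.
Given d = 10, check d ≤ 10: YES.
Slack = (n − k + 1) − d = 0.
The code is MDS (slack = 0).
Description: the claimed parameters are [12, 3, 10]_16; such a code would be MDS (meets Singleton bound).


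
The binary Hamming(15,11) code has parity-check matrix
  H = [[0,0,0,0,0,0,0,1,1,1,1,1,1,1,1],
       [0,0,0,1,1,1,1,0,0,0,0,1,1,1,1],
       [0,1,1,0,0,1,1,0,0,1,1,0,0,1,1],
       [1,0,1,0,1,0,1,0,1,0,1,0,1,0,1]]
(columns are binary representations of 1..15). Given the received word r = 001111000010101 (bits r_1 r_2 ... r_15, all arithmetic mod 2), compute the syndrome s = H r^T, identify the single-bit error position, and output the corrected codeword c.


s = (1, 1, 0, 1)^T, error position = 13, corrected codeword c = 001111000010001

Compute s = H r^T mod 2 one row at a time:
  s_1 = 0 + 0 + 0 + 1 + 0 + 1 + 0 + 1 = 3 ≡ 1 (mod 2).
  s_2 = 1 + 1 + 1 + 0 + 0 + 1 + 0 + 1 = 5 ≡ 1 (mod 2).
  s_3 = 0 + 1 + 1 + 0 + 0 + 1 + 0 + 1 = 4 ≡ 0 (mod 2).
  s_4 = 0 + 1 + 1 + 0 + 0 + 1 + 1 + 1 = 5 ≡ 1 (mod 2).
s = (1, 1, 0, 1)^T — this equals column 13 of H (binary 1101), so error is at position 13.
Correct: flip bit 13 of r = 001111000010101 to get c = 001111000010001.


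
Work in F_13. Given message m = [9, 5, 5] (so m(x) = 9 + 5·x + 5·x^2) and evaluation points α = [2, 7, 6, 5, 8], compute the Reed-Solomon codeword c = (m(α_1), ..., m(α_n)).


c = [0, 3, 11, 3, 5]

Message polynomial: m(x) = 9 + 5·x + 5·x^2 (mod 13).
For each evaluation point α_i, compute m(α_i) mod 13:
  α_1 = 2: Horner steps 5 → 2 → 0, so m(2) = 0.
  α_2 = 7: Horner steps 5 → 1 → 3, so m(7) = 3.
  α_3 = 6: Horner steps 5 → 9 → 11, so m(6) = 11.
  α_4 = 5: Horner steps 5 → 4 → 3, so m(5) = 3.
  α_5 = 8: Horner steps 5 → 6 → 5, so m(8) = 5.
Codeword c = [0, 3, 11, 3, 5] ∈ F_13^5.


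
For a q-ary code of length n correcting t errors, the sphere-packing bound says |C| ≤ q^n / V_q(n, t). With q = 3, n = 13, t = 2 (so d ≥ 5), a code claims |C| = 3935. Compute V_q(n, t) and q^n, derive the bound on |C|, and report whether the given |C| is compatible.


V_q(n, t) = 339, q^n = 1594323, Hamming bound = 4703, |C| = 3935 ≤ bound (satisfied).

Step 1: Compute V_q(n, t) = Σ_{j=0}^2 C(n, j) (q−1)^j.
  j = 0: C(13,0)·(2)^0 = 1·1 = 1.
  j = 1: C(13,1)·(2)^1 = 13·2 = 26.
  j = 2: C(13,2)·(2)^2 = 78·4 = 312.
  V_q(n, t) = 1 + 26 + 312 = 339.
Step 2: q^n = 3^13 = 1594323.
Step 3: Hamming bound ⌊q^n / V_q(n,t)⌋ = ⌊1594323/339⌋ = 4703.
Step 4: Compare |C| = 3935 to 4703: satisfied.
The claimed |C| lies below the Hamming bound.


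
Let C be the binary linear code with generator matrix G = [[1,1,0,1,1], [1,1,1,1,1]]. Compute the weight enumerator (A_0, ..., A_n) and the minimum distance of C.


Weight distribution: A_0 = 1, A_1 = 1, A_4 = 1, A_5 = 1. Minimum distance d = 1.

Enumerate all 2^2 = 4 messages m ∈ F_2^2.
For each, compute codeword c = mG in F_2^5, then tally its weight.
  m = 00 → c = 00000, weight = 0.
  m = 10 → c = 11011, weight = 4.
  m = 01 → c = 11111, weight = 5.
  m = 11 → c = 00100, weight = 1.
Tally weights:
  weight 0: 1 codewords.
  weight 1: 1 codewords.
  weight 4: 1 codewords.
  weight 5: 1 codewords.
Minimum distance d = smallest w > 0 with A_w > 0 = 1.
Sanity: Σ A_w = 4 = 2^2 = 4 ✓.


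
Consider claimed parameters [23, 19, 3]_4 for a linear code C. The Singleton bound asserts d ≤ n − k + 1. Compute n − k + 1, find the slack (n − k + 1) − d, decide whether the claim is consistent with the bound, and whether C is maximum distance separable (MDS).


Singleton RHS = n − k + 1 = 5, slack = 2, bound satisfied, not MDS.

Singleton bound: d ≤ n − k + 1.
Here n = 23, k = 19, so n − k + 1 = 5.
Given d = 3, check d ≤ 5: YES.
Slack = (n − k + 1) − d = 2.
The code is NOT MDS (slack = 2 > 0).
Description: the claimed parameters are [23, 19, 3]_4; such a code would be non-MDS.


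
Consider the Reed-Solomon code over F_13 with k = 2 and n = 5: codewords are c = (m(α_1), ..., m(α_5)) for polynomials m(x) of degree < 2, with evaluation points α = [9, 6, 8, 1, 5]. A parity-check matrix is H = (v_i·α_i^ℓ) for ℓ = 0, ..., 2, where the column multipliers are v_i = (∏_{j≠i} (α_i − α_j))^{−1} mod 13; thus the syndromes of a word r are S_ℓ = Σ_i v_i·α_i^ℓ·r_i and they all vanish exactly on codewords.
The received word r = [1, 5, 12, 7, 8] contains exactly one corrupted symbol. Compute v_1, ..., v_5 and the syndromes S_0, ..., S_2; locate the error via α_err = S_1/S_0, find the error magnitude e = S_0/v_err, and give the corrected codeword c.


S = (1, 9, 3), error at position 1, error magnitude e = 5, c = [9, 5, 12, 7, 8].

Step 1: column multipliers v_i = (∏_{j≠i}(α_i − α_j))^{−1} mod 13.
  i = 1 (α = 9): (9−6)(9−8)(9−1)(9−5) = 3·1·8·4 = 96 ≡ 5, so v_1 = 5^{−1} = 8 (mod 13).
  i = 2 (α = 6): (6−9)(6−8)(6−1)(6−5) = (−3)·(−2)·5·1 = 30 ≡ 4, so v_2 = 4^{−1} = 10 (mod 13).
  i = 3 (α = 8): (8−9)(8−6)(8−1)(8−5) = (−1)·2·7·3 = −42 ≡ 10, so v_3 = 10^{−1} = 4 (mod 13).
  i = 4 (α = 1): (1−9)(1−6)(1−8)(1−5) = (−8)·(−5)·(−7)·(−4) = 1120 ≡ 2, so v_4 = 2^{−1} = 7 (mod 13).
  i = 5 (α = 5): (5−9)(5−6)(5−8)(5−1) = (−4)·(−1)·(−3)·4 = −48 ≡ 4, so v_5 = 4^{−1} = 10 (mod 13).
  v = [8, 10, 4, 7, 10].
Step 2: syndromes of r = [1, 5, 12, 7, 8] (all sums mod 13).
  S_0 = Σ v_i r_i = 8·1 + 10·5 + 4·12 + 7·7 + 10·8 = 235 ≡ 1.
  S_1 = Σ v_i α_i r_i = 8·9·1 + 10·6·5 + 4·8·12 + 7·1·7 + 10·5·8 = 1205 ≡ 9.
  α_i^2 mod 13 = [3, 10, 12, 1, 12].
  S_2 = Σ v_i α_i^2 r_i = 8·3·1 + 10·10·5 + 4·12·12 + 7·1·7 + 10·12·8 = 2109 ≡ 3.
  S = (1, 9, 3) ≠ 0, so r is not a codeword (an error is present).
Step 3: locate the error. For a single error e at position i, S_ℓ = v_i·e·α_i^ℓ, so α_err = S_1/S_0.
  S_0^{−1} = 1^{−1} = 1 (mod 13), so α_err = 9·1 = 9 ≡ 9 = α_1. Error position i = 1.
  Consistency check: S_2/S_1 = 3·3 = 9 ≡ 9 = α_err ✓ (single-error assumption holds).
Step 4: error magnitude e = S_0/v_1 = S_0·∏_{j≠1}(α_1 − α_j) = 1·5 = 5 ≡ 5 (mod 13).
Step 5: correct position 1: c_1 = r_1 − e = 1 − 5 ≡ 9 (mod 13). Hence c = [9, 5, 12, 7, 8].
  Check: interpolating c through the α_i gives m(x) = 10 + 10·x (degree < 2) with m(α_i) = c_i for every i, so c is indeed a codeword.


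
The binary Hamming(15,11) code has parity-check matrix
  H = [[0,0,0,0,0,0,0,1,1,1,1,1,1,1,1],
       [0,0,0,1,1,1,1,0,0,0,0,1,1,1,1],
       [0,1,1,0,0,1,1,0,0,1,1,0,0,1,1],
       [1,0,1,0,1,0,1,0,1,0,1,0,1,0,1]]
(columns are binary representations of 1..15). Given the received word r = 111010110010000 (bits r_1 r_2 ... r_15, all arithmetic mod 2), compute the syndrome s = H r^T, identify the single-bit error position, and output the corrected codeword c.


s = (0, 0, 0, 1)^T, error position = 1, corrected codeword c = 011010110010000

Compute s = H r^T mod 2 one row at a time:
  s_1 = 1 + 0 + 0 + 1 + 0 + 0 + 0 + 0 = 2 ≡ 0 (mod 2).
  s_2 = 0 + 1 + 0 + 1 + 0 + 0 + 0 + 0 = 2 ≡ 0 (mod 2).
  s_3 = 1 + 1 + 0 + 1 + 0 + 1 + 0 + 0 = 4 ≡ 0 (mod 2).
  s_4 = 1 + 1 + 1 + 1 + 0 + 1 + 0 + 0 = 5 ≡ 1 (mod 2).
s = (0, 0, 0, 1)^T — this equals column 1 of H (binary 0001), so error is at position 1.
Correct: flip bit 1 of r = 111010110010000 to get c = 011010110010000.


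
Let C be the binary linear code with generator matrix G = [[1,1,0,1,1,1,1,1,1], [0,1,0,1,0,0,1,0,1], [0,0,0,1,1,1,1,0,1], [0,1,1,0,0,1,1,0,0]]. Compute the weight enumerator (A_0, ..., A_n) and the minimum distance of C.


Weight distribution: A_0 = 1, A_3 = 3, A_4 = 4, A_5 = 4, A_6 = 2, A_7 = 1, A_8 = 1. Minimum distance d = 3.

Enumerate all 2^4 = 16 messages m ∈ F_2^4.
For each, compute codeword c = mG in F_2^9, then tally its weight.
  m = 0000 → c = 000000000, weight = 0.
  m = 1000 → c = 110111111, weight = 8.
  m = 0100 → c = 010100101, weight = 4.
  m = 1100 → c = 100011010, weight = 4.
  m = 0010 → c = 000111101, weight = 5.
  m = 1010 → c = 110000010, weight = 3.
  m = 0110 → c = 010011000, weight = 3.
  m = 1110 → c = 100100111, weight = 5.
  m = 0001 → c = 011001100, weight = 4.
  m = 1001 → c = 101110011, weight = 6.
  m = 0101 → c = 001101001, weight = 4.
  m = 1101 → c = 111010110, weight = 6.
  m = 0011 → c = 011110001, weight = 5.
  m = 1011 → c = 101001110, weight = 5.
  m = 0111 → c = 001010100, weight = 3.
  m = 1111 → c = 111101011, weight = 7.
Tally weights:
  weight 0: 1 codewords.
  weight 3: 3 codewords.
  weight 4: 4 codewords.
  weight 5: 4 codewords.
  weight 6: 2 codewords.
  weight 7: 1 codewords.
  weight 8: 1 codewords.
Minimum distance d = smallest w > 0 with A_w > 0 = 3.
Sanity: Σ A_w = 16 = 2^4 = 16 ✓.


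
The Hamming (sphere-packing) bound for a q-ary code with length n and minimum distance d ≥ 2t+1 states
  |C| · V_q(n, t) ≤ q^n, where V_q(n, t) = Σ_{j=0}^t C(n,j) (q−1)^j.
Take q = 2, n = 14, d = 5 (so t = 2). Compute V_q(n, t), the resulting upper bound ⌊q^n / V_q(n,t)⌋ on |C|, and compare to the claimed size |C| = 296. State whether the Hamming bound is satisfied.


V_q(n, t) = 106, q^n = 16384, Hamming bound = 154, |C| = 296 > bound (violated).

Step 1: Compute V_q(n, t) = Σ_{j=0}^2 C(n, j) (q−1)^j.
  j = 0: C(14,0)·(1)^0 = 1·1 = 1.
  j = 1: C(14,1)·(1)^1 = 14·1 = 14.
  j = 2: C(14,2)·(1)^2 = 91·1 = 91.
  V_q(n, t) = 1 + 14 + 91 = 106.
Step 2: q^n = 2^14 = 16384.
Step 3: Hamming bound ⌊q^n / V_q(n,t)⌋ = ⌊16384/106⌋ = 154.
Step 4: Compare |C| = 296 to 154: violated.
The claimed |C| lies above the Hamming bound, so no 2-ary code of length 14 with d ≥ 5 can have 296 codewords.


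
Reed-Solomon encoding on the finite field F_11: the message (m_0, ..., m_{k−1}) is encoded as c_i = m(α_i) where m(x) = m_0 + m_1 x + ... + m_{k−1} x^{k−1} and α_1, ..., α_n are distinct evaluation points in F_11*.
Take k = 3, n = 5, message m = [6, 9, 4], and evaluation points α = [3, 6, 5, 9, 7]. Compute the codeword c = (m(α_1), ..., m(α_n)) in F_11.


c = [3, 6, 8, 4, 1]

Message polynomial: m(x) = 6 + 9·x + 4·x^2 (mod 11).
For each evaluation point α_i, compute m(α_i) mod 11:
  α_1 = 3: Horner steps 4 → 10 → 3, so m(3) = 3.
  α_2 = 6: Horner steps 4 → 0 → 6, so m(6) = 6.
  α_3 = 5: Horner steps 4 → 7 → 8, so m(5) = 8.
  α_4 = 9: Horner steps 4 → 1 → 4, so m(9) = 4.
  α_5 = 7: Horner steps 4 → 4 → 1, so m(7) = 1.
Codeword c = [3, 6, 8, 4, 1] ∈ F_11^5.


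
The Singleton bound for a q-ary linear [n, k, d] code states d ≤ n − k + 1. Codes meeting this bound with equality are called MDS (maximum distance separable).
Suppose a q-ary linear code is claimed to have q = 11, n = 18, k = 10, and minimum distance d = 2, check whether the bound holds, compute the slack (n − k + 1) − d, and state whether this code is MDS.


Singleton RHS = n − k + 1 = 9, slack = 7, bound satisfied, not MDS.

Singleton bound: d ≤ n − k + 1.
Here n = 18, k = 10, so n − k + 1 = 9.
Given d = 2, check d ≤ 9: YES.
Slack = (n − k + 1) − d = 7.
The code is NOT MDS (slack = 7 > 0).
Description: the claimed parameters are [18, 10, 2]_11; such a code would be non-MDS.


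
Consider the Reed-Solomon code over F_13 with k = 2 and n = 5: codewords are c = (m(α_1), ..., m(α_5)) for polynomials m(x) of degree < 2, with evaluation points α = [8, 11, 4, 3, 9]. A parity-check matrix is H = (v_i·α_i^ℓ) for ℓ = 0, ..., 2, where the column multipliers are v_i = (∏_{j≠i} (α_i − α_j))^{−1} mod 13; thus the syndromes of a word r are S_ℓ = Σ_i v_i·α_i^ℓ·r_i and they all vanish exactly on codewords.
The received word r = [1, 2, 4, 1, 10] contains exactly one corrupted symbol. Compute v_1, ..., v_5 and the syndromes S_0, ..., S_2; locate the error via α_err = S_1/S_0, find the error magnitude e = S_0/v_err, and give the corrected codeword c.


S = (1, 3, 9), error at position 4, error magnitude e = 6, c = [1, 2, 4, 8, 10].

Step 1: column multipliers v_i = (∏_{j≠i}(α_i − α_j))^{−1} mod 13.
  i = 1 (α = 8): (8−11)(8−4)(8−3)(8−9) = (−3)·4·5·(−1) = 60 ≡ 8, so v_1 = 8^{−1} = 5 (mod 13).
  i = 2 (α = 11): (11−8)(11−4)(11−3)(11−9) = 3·7·8·2 = 336 ≡ 11, so v_2 = 11^{−1} = 6 (mod 13).
  i = 3 (α = 4): (4−8)(4−11)(4−3)(4−9) = (−4)·(−7)·1·(−5) = −140 ≡ 3, so v_3 = 3^{−1} = 9 (mod 13).
  i = 4 (α = 3): (3−8)(3−11)(3−4)(3−9) = (−5)·(−8)·(−1)·(−6) = 240 ≡ 6, so v_4 = 6^{−1} = 11 (mod 13).
  i = 5 (α = 9): (9−8)(9−11)(9−4)(9−3) = 1·(−2)·5·6 = −60 ≡ 5, so v_5 = 5^{−1} = 8 (mod 13).
  v = [5, 6, 9, 11, 8].
Step 2: syndromes of r = [1, 2, 4, 1, 10] (all sums mod 13).
  S_0 = Σ v_i r_i = 5·1 + 6·2 + 9·4 + 11·1 + 8·10 = 144 ≡ 1.
  S_1 = Σ v_i α_i r_i = 5·8·1 + 6·11·2 + 9·4·4 + 11·3·1 + 8·9·10 = 1069 ≡ 3.
  α_i^2 mod 13 = [12, 4, 3, 9, 3].
  S_2 = Σ v_i α_i^2 r_i = 5·12·1 + 6·4·2 + 9·3·4 + 11·9·1 + 8·3·10 = 555 ≡ 9.
  S = (1, 3, 9) ≠ 0, so r is not a codeword (an error is present).
Step 3: locate the error. For a single error e at position i, S_ℓ = v_i·e·α_i^ℓ, so α_err = S_1/S_0.
  S_0^{−1} = 1^{−1} = 1 (mod 13), so α_err = 3·1 = 3 ≡ 3 = α_4. Error position i = 4.
  Consistency check: S_2/S_1 = 9·9 = 81 ≡ 3 = α_err ✓ (single-error assumption holds).
Step 4: error magnitude e = S_0/v_4 = S_0·∏_{j≠4}(α_4 − α_j) = 1·6 = 6 ≡ 6 (mod 13).
Step 5: correct position 4: c_4 = r_4 − e = 1 − 6 ≡ 8 (mod 13). Hence c = [1, 2, 4, 8, 10].
  Check: interpolating c through the α_i gives m(x) = 7 + 9·x (degree < 2) with m(α_i) = c_i for every i, so c is indeed a codeword.


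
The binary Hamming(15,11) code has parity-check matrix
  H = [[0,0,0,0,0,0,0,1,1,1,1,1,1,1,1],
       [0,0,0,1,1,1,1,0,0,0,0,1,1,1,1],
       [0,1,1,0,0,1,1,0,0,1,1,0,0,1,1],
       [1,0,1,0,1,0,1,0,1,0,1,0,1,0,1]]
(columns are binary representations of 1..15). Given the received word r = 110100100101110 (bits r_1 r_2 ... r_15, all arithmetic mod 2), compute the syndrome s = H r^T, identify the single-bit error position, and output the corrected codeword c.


s = (0, 1, 0, 1)^T, error position = 5, corrected codeword c = 110110100101110

Compute s = H r^T mod 2 one row at a time:
  s_1 = 0 + 0 + 1 + 0 + 1 + 1 + 1 + 0 = 4 ≡ 0 (mod 2).
  s_2 = 1 + 0 + 0 + 1 + 1 + 1 + 1 + 0 = 5 ≡ 1 (mod 2).
  s_3 = 1 + 0 + 0 + 1 + 1 + 0 + 1 + 0 = 4 ≡ 0 (mod 2).
  s_4 = 1 + 0 + 0 + 1 + 0 + 0 + 1 + 0 = 3 ≡ 1 (mod 2).
s = (0, 1, 0, 1)^T — this equals column 5 of H (binary 0101), so error is at position 5.
Correct: flip bit 5 of r = 110100100101110 to get c = 110110100101110.


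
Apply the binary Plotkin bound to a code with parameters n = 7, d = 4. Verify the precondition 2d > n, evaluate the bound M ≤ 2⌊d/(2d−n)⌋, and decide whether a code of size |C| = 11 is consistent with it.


Plotkin bound M ≤ 8; given |C| = 11 > bound (violated).

Check applicability: 2d = 8, n = 7.
2d − n = 1 > 0, so Plotkin applies.
Compute d/(2d−n) = 4/1 ≈ 4.0000.
⌊d/(2d−n)⌋ = 4.
Plotkin bound: M ≤ 2·4 = 8.
Given |C| = 11, check: VIOLATED.
This |C| is above the Plotkin bound, so no binary code with n = 7, d = 4 and 11 codewords exists.


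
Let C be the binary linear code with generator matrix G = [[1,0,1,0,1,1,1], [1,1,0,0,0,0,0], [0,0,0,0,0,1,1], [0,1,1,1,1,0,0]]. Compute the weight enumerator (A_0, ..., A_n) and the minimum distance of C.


Weight distribution: A_0 = 1, A_1 = 1, A_2 = 2, A_3 = 4, A_4 = 3, A_5 = 3, A_6 = 2. Minimum distance d = 1.

Enumerate all 2^4 = 16 messages m ∈ F_2^4.
For each, compute codeword c = mG in F_2^7, then tally its weight.
  m = 0000 → c = 0000000, weight = 0.
  m = 1000 → c = 1010111, weight = 5.
  m = 0100 → c = 1100000, weight = 2.
  m = 1100 → c = 0110111, weight = 5.
  m = 0010 → c = 0000011, weight = 2.
  m = 1010 → c = 1010100, weight = 3.
  m = 0110 → c = 1100011, weight = 4.
  m = 1110 → c = 0110100, weight = 3.
  m = 0001 → c = 0111100, weight = 4.
  m = 1001 → c = 1101011, weight = 5.
  m = 0101 → c = 1011100, weight = 4.
  m = 1101 → c = 0001011, weight = 3.
  m = 0011 → c = 0111111, weight = 6.
  m = 1011 → c = 1101000, weight = 3.
  m = 0111 → c = 1011111, weight = 6.
  m = 1111 → c = 0001000, weight = 1.
Tally weights:
  weight 0: 1 codewords.
  weight 1: 1 codewords.
  weight 2: 2 codewords.
  weight 3: 4 codewords.
  weight 4: 3 codewords.
  weight 5: 3 codewords.
  weight 6: 2 codewords.
Minimum distance d = smallest w > 0 with A_w > 0 = 1.
Sanity: Σ A_w = 16 = 2^4 = 16 ✓.


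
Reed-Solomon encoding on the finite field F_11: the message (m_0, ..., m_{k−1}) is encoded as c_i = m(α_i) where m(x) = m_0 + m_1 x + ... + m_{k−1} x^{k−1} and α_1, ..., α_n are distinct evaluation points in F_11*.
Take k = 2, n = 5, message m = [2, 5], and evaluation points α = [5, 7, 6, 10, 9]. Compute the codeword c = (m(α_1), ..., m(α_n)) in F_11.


c = [5, 4, 10, 8, 3]

Message polynomial: m(x) = 2 + 5·x (mod 11).
For each evaluation point α_i, compute m(α_i) mod 11:
  α_1 = 5: Horner steps 5 → 5, so m(5) = 5.
  α_2 = 7: Horner steps 5 → 4, so m(7) = 4.
  α_3 = 6: Horner steps 5 → 10, so m(6) = 10.
  α_4 = 10: Horner steps 5 → 8, so m(10) = 8.
  α_5 = 9: Horner steps 5 → 3, so m(9) = 3.
Codeword c = [5, 4, 10, 8, 3] ∈ F_11^5.


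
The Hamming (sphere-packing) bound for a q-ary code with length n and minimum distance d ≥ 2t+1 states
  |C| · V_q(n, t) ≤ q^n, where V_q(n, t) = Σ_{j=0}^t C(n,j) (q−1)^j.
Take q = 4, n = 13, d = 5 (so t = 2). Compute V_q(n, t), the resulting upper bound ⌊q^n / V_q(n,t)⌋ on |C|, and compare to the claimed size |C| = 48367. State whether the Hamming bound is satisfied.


V_q(n, t) = 742, q^n = 67108864, Hamming bound = 90443, |C| = 48367 ≤ bound (satisfied).

Step 1: Compute V_q(n, t) = Σ_{j=0}^2 C(n, j) (q−1)^j.
  j = 0: C(13,0)·(3)^0 = 1·1 = 1.
  j = 1: C(13,1)·(3)^1 = 13·3 = 39.
  j = 2: C(13,2)·(3)^2 = 78·9 = 702.
  V_q(n, t) = 1 + 39 + 702 = 742.
Step 2: q^n = 4^13 = 67108864.
Step 3: Hamming bound ⌊q^n / V_q(n,t)⌋ = ⌊67108864/742⌋ = 90443.
Step 4: Compare |C| = 48367 to 90443: satisfied.
The claimed |C| lies below the Hamming bound.


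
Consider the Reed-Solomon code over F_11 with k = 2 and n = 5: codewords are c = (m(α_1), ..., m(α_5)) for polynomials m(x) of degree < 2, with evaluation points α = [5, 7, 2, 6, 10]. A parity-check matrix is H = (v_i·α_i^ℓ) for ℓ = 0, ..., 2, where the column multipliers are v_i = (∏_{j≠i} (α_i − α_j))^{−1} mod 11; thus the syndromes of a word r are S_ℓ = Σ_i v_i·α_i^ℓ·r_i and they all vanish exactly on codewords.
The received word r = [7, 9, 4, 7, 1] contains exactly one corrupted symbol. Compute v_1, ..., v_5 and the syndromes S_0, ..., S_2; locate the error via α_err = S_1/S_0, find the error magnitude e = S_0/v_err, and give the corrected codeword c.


S = (2, 1, 6), error at position 4, error magnitude e = 10, c = [7, 9, 4, 8, 1].

Step 1: column multipliers v_i = (∏_{j≠i}(α_i − α_j))^{−1} mod 11.
  i = 1 (α = 5): (5−7)(5−2)(5−6)(5−10) = (−2)·3·(−1)·(−5) = −30 ≡ 3, so v_1 = 3^{−1} = 4 (mod 11).
  i = 2 (α = 7): (7−5)(7−2)(7−6)(7−10) = 2·5·1·(−3) = −30 ≡ 3, so v_2 = 3^{−1} = 4 (mod 11).
  i = 3 (α = 2): (2−5)(2−7)(2−6)(2−10) = (−3)·(−5)·(−4)·(−8) = 480 ≡ 7, so v_3 = 7^{−1} = 8 (mod 11).
  i = 4 (α = 6): (6−5)(6−7)(6−2)(6−10) = 1·(−1)·4·(−4) = 16 ≡ 5, so v_4 = 5^{−1} = 9 (mod 11).
  i = 5 (α = 10): (10−5)(10−7)(10−2)(10−6) = 5·3·8·4 = 480 ≡ 7, so v_5 = 7^{−1} = 8 (mod 11).
  v = [4, 4, 8, 9, 8].
Step 2: syndromes of r = [7, 9, 4, 7, 1] (all sums mod 11).
  S_0 = Σ v_i r_i = 4·7 + 4·9 + 8·4 + 9·7 + 8·1 = 167 ≡ 2.
  S_1 = Σ v_i α_i r_i = 4·5·7 + 4·7·9 + 8·2·4 + 9·6·7 + 8·10·1 = 914 ≡ 1.
  α_i^2 mod 11 = [3, 5, 4, 3, 1].
  S_2 = Σ v_i α_i^2 r_i = 4·3·7 + 4·5·9 + 8·4·4 + 9·3·7 + 8·1·1 = 589 ≡ 6.
  S = (2, 1, 6) ≠ 0, so r is not a codeword (an error is present).
Step 3: locate the error. For a single error e at position i, S_ℓ = v_i·e·α_i^ℓ, so α_err = S_1/S_0.
  S_0^{−1} = 2^{−1} = 6 (mod 11), so α_err = 1·6 = 6 ≡ 6 = α_4. Error position i = 4.
  Consistency check: S_2/S_1 = 6·1 = 6 ≡ 6 = α_err ✓ (single-error assumption holds).
Step 4: error magnitude e = S_0/v_4 = S_0·∏_{j≠4}(α_4 − α_j) = 2·5 = 10 ≡ 10 (mod 11).
Step 5: correct position 4: c_4 = r_4 − e = 7 − 10 ≡ 8 (mod 11). Hence c = [7, 9, 4, 8, 1].
  Check: interpolating c through the α_i gives m(x) = 2 + 1·x (degree < 2) with m(α_i) = c_i for every i, so c is indeed a codeword.


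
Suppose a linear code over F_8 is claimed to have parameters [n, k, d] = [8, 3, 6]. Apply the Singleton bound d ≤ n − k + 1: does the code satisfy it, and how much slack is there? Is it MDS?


Singleton RHS = n − k + 1 = 6, slack = 0, bound satisfied, MDS.

Singleton bound: d ≤ n − k + 1.
Here n = 8, k = 3, so n − k + 1 = 6.
Given d = 6, check d ≤ 6: YES.
Slack = (n − k + 1) − d = 0.
The code is MDS (slack = 0).
Description: the claimed parameters are [8, 3, 6]_8; such a code would be MDS (meets Singleton bound).


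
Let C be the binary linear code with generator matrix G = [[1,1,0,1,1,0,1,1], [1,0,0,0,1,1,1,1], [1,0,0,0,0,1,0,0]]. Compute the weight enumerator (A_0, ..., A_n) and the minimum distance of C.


Weight distribution: A_0 = 1, A_2 = 1, A_3 = 3, A_5 = 1, A_6 = 2. Minimum distance d = 2.

Enumerate all 2^3 = 8 messages m ∈ F_2^3.
For each, compute codeword c = mG in F_2^8, then tally its weight.
  m = 000 → c = 00000000, weight = 0.
  m = 100 → c = 11011011, weight = 6.
  m = 010 → c = 10001111, weight = 5.
  m = 110 → c = 01010100, weight = 3.
  m = 001 → c = 10000100, weight = 2.
  m = 101 → c = 01011111, weight = 6.
  m = 011 → c = 00001011, weight = 3.
  m = 111 → c = 11010000, weight = 3.
Tally weights:
  weight 0: 1 codewords.
  weight 2: 1 codewords.
  weight 3: 3 codewords.
  weight 5: 1 codewords.
  weight 6: 2 codewords.
Minimum distance d = smallest w > 0 with A_w > 0 = 2.
Sanity: Σ A_w = 8 = 2^3 = 8 ✓.


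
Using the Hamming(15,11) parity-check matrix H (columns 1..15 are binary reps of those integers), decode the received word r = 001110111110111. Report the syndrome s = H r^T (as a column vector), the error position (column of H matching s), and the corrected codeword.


s = (1, 0, 0, 1)^T, error position = 9, corrected codeword c = 001110110110111

Compute s = H r^T mod 2 one row at a time:
  s_1 = 1 + 1 + 1 + 1 + 0 + 1 + 1 + 1 = 7 ≡ 1 (mod 2).
  s_2 = 1 + 1 + 0 + 1 + 0 + 1 + 1 + 1 = 6 ≡ 0 (mod 2).
  s_3 = 0 + 1 + 0 + 1 + 1 + 1 + 1 + 1 = 6 ≡ 0 (mod 2).
  s_4 = 0 + 1 + 1 + 1 + 1 + 1 + 1 + 1 = 7 ≡ 1 (mod 2).
s = (1, 0, 0, 1)^T — this equals column 9 of H (binary 1001), so error is at position 9.
Correct: flip bit 9 of r = 001110111110111 to get c = 001110110110111.


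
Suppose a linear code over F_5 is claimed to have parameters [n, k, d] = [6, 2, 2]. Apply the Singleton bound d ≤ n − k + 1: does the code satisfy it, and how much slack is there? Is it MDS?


Singleton RHS = n − k + 1 = 5, slack = 3, bound satisfied, not MDS.

Singleton bound: d ≤ n − k + 1.
Here n = 6, k = 2, so n − k + 1 = 5.
Given d = 2, check d ≤ 5: YES.
Slack = (n − k + 1) − d = 3.
The code is NOT MDS (slack = 3 > 0).
Description: the claimed parameters are [6, 2, 2]_5; such a code would be non-MDS.


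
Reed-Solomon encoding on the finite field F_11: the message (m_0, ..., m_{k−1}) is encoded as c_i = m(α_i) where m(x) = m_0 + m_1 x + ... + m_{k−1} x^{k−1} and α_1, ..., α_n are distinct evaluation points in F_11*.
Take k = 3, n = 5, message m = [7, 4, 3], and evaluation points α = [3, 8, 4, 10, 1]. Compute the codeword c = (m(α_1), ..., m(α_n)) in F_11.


c = [2, 0, 5, 6, 3]

Message polynomial: m(x) = 7 + 4·x + 3·x^2 (mod 11).
For each evaluation point α_i, compute m(α_i) mod 11:
  α_1 = 3: Horner steps 3 → 2 → 2, so m(3) = 2.
  α_2 = 8: Horner steps 3 → 6 → 0, so m(8) = 0.
  α_3 = 4: Horner steps 3 → 5 → 5, so m(4) = 5.
  α_4 = 10: Horner steps 3 → 1 → 6, so m(10) = 6.
  α_5 = 1: Horner steps 3 → 7 → 3, so m(1) = 3.
Codeword c = [2, 0, 5, 6, 3] ∈ F_11^5.


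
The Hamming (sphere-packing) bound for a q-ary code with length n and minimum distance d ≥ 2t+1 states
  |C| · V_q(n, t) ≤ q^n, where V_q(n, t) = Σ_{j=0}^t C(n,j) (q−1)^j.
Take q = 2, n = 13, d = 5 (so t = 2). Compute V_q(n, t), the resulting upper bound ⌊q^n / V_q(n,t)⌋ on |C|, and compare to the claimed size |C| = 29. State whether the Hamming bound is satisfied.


V_q(n, t) = 92, q^n = 8192, Hamming bound = 89, |C| = 29 ≤ bound (satisfied).

Step 1: Compute V_q(n, t) = Σ_{j=0}^2 C(n, j) (q−1)^j.
  j = 0: C(13,0)·(1)^0 = 1·1 = 1.
  j = 1: C(13,1)·(1)^1 = 13·1 = 13.
  j = 2: C(13,2)·(1)^2 = 78·1 = 78.
  V_q(n, t) = 1 + 13 + 78 = 92.
Step 2: q^n = 2^13 = 8192.
Step 3: Hamming bound ⌊q^n / V_q(n,t)⌋ = ⌊8192/92⌋ = 89.
Step 4: Compare |C| = 29 to 89: satisfied.
The claimed |C| lies below the Hamming bound.


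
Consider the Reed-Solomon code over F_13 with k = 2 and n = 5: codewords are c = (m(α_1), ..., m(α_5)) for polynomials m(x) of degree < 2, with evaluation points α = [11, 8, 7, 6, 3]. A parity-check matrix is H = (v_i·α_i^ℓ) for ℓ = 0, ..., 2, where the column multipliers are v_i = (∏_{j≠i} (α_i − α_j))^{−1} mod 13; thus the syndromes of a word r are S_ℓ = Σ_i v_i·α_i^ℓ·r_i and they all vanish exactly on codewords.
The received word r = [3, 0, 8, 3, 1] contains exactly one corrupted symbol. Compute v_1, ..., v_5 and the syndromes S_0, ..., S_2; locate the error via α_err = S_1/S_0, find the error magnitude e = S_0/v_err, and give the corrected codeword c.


S = (12, 2, 9), error at position 1, error magnitude e = 1, c = [2, 0, 8, 3, 1].

Step 1: column multipliers v_i = (∏_{j≠i}(α_i − α_j))^{−1} mod 13.
  i = 1 (α = 11): (11−8)(11−7)(11−6)(11−3) = 3·4·5·8 = 480 ≡ 12, so v_1 = 12^{−1} = 12 (mod 13).
  i = 2 (α = 8): (8−11)(8−7)(8−6)(8−3) = (−3)·1·2·5 = −30 ≡ 9, so v_2 = 9^{−1} = 3 (mod 13).
  i = 3 (α = 7): (7−11)(7−8)(7−6)(7−3) = (−4)·(−1)·1·4 = 16 ≡ 3, so v_3 = 3^{−1} = 9 (mod 13).
  i = 4 (α = 6): (6−11)(6−8)(6−7)(6−3) = (−5)·(−2)·(−1)·3 = −30 ≡ 9, so v_4 = 9^{−1} = 3 (mod 13).
  i = 5 (α = 3): (3−11)(3−8)(3−7)(3−6) = (−8)·(−5)·(−4)·(−3) = 480 ≡ 12, so v_5 = 12^{−1} = 12 (mod 13).
  v = [12, 3, 9, 3, 12].
Step 2: syndromes of r = [3, 0, 8, 3, 1] (all sums mod 13).
  S_0 = Σ v_i r_i = 12·3 + 3·0 + 9·8 + 3·3 + 12·1 = 129 ≡ 12.
  S_1 = Σ v_i α_i r_i = 12·11·3 + 3·8·0 + 9·7·8 + 3·6·3 + 12·3·1 = 990 ≡ 2.
  α_i^2 mod 13 = [4, 12, 10, 10, 9].
  S_2 = Σ v_i α_i^2 r_i = 12·4·3 + 3·12·0 + 9·10·8 + 3·10·3 + 12·9·1 = 1062 ≡ 9.
  S = (12, 2, 9) ≠ 0, so r is not a codeword (an error is present).
Step 3: locate the error. For a single error e at position i, S_ℓ = v_i·e·α_i^ℓ, so α_err = S_1/S_0.
  S_0^{−1} = 12^{−1} = 12 (mod 13), so α_err = 2·12 = 24 ≡ 11 = α_1. Error position i = 1.
  Consistency check: S_2/S_1 = 9·7 = 63 ≡ 11 = α_err ✓ (single-error assumption holds).
Step 4: error magnitude e = S_0/v_1 = S_0·∏_{j≠1}(α_1 − α_j) = 12·12 = 144 ≡ 1 (mod 13).
Step 5: correct position 1: c_1 = r_1 − e = 3 − 1 ≡ 2 (mod 13). Hence c = [2, 0, 8, 3, 1].
  Check: interpolating c through the α_i gives m(x) = 12 + 5·x (degree < 2) with m(α_i) = c_i for every i, so c is indeed a codeword.
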